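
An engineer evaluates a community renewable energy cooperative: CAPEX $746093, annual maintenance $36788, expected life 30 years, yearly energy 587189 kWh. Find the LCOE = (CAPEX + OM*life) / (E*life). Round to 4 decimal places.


Total cost = CAPEX + OM * lifetime = 746093 + 36788 * 30 = 746093 + 1103640 = 1849733
Total generation = annual * lifetime = 587189 * 30 = 17615670 kWh
LCOE = 1849733 / 17615670
LCOE = 0.1050 $/kWh

0.1050


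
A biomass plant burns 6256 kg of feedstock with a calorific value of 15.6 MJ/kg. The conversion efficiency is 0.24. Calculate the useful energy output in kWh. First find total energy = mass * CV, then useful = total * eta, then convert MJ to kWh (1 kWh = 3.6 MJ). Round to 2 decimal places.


Total energy = mass * CV = 6256 * 15.6 = 97593.6 MJ
Useful energy = total * eta = 97593.6 * 0.24 = 23422.46 MJ
Convert to kWh: 23422.46 / 3.6
Useful energy = 6506.24 kWh

6506.24


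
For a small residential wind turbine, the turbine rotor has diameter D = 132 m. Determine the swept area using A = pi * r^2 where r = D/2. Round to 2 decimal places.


Compute the rotor radius:
  r = D / 2 = 132 / 2 = 66.0 m
Calculate swept area:
  A = pi * r^2 = pi * 66.0^2
  A = 13684.78 m^2

13684.78


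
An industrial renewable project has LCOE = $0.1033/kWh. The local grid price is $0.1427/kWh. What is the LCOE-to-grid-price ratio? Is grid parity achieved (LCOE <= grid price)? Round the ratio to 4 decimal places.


Compare LCOE to grid price:
  LCOE = $0.1033/kWh, Grid price = $0.1427/kWh
  Ratio = LCOE / grid_price = 0.1033 / 0.1427 = 0.7239
  Grid parity achieved (ratio <= 1)? yes

0.7239


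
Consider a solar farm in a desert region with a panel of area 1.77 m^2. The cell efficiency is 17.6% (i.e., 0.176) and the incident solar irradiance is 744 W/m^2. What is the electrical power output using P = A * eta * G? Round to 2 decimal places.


Use the solar power formula P = A * eta * G.
Given: A = 1.77 m^2, eta = 0.176, G = 744 W/m^2
P = 1.77 * 0.176 * 744
P = 231.77 W

231.77


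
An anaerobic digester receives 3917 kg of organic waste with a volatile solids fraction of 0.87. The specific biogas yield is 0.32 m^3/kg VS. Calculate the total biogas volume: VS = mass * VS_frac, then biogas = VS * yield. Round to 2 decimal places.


Compute volatile solids:
  VS = mass * VS_fraction = 3917 * 0.87 = 3407.79 kg
Calculate biogas volume:
  Biogas = VS * specific_yield = 3407.79 * 0.32
  Biogas = 1090.49 m^3

1090.49


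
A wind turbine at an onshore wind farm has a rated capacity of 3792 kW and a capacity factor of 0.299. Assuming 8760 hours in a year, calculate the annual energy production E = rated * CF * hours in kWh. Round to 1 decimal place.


Annual energy = rated_kW * capacity_factor * hours_per_year
Given: P_rated = 3792 kW, CF = 0.299, hours = 8760
E = 3792 * 0.299 * 8760
E = 9932158.1 kWh

9932158.1


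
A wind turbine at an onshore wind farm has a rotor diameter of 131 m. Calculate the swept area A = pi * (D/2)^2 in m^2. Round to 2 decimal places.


Compute the rotor radius:
  r = D / 2 = 131 / 2 = 65.5 m
Calculate swept area:
  A = pi * r^2 = pi * 65.5^2
  A = 13478.22 m^2

13478.22


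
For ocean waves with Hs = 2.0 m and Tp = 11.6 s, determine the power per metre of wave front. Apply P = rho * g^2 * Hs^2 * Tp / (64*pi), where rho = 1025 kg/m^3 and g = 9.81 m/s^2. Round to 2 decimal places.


Apply wave power formula:
  g^2 = 9.81^2 = 96.2361
  Hs^2 = 2.0^2 = 4.0
  Numerator = rho * g^2 * Hs^2 * Tp = 1025 * 96.2361 * 4.0 * 11.6 = 4576988.92
  Denominator = 64 * pi = 201.0619
  P = 4576988.92 / 201.0619 = 22764.08 W/m

22764.08


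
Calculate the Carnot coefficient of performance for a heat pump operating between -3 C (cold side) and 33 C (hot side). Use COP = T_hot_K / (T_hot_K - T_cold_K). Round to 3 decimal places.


Convert to Kelvin:
  T_hot = 33 + 273.15 = 306.15 K
  T_cold = -3 + 273.15 = 270.15 K
Apply Carnot COP formula:
  COP = T_hot_K / (T_hot_K - T_cold_K) = 306.15 / 36.0
  COP = 8.504

8.504


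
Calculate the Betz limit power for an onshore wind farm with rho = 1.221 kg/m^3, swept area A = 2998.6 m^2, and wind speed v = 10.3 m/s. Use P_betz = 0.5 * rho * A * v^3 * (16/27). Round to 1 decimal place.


The Betz coefficient Cp_max = 16/27 = 0.5926
v^3 = 10.3^3 = 1092.727
P_betz = 0.5 * rho * A * v^3 * Cp_max
P_betz = 0.5 * 1.221 * 2998.6 * 1092.727 * 0.5926
P_betz = 1185419.6 W

1185419.6


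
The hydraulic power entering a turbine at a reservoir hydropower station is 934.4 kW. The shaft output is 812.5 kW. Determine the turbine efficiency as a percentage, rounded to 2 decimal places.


Turbine efficiency = (output power / input power) * 100
eta = (812.5 / 934.4) * 100
eta = 86.95%

86.95


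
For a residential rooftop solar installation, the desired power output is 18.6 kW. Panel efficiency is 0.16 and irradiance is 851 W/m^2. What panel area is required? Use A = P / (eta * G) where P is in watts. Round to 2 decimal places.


Convert target power to watts: P = 18.6 * 1000 = 18600.0 W
Compute denominator: eta * G = 0.16 * 851 = 136.16
Required area A = P / (eta * G) = 18600.0 / 136.16
A = 136.60 m^2

136.60


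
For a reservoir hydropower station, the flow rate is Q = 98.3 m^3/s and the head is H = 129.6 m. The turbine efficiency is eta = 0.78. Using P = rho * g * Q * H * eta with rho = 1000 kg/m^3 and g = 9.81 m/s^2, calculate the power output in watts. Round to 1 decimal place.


Apply the hydropower formula P = rho * g * Q * H * eta
rho * g = 1000 * 9.81 = 9810.0
P = 9810.0 * 98.3 * 129.6 * 0.78
P = 97481483.4 W

97481483.4


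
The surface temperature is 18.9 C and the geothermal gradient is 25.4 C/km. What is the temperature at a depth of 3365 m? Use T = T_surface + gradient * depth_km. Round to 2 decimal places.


Convert depth to km: 3365 / 1000 = 3.365 km
Temperature increase = gradient * depth_km = 25.4 * 3.365 = 85.47 C
Temperature at depth = T_surface + delta_T = 18.9 + 85.47
T = 104.37 C

104.37


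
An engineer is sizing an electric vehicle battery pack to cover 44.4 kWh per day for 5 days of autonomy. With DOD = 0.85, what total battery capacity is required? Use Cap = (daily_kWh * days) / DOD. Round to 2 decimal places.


Total energy needed = daily * days = 44.4 * 5 = 222.0 kWh
Account for depth of discharge:
  Cap = total_energy / DOD = 222.0 / 0.85
  Cap = 261.18 kWh

261.18


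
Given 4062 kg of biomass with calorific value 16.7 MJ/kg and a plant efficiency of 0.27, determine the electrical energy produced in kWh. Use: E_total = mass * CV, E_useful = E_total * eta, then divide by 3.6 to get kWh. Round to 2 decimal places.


Total energy = mass * CV = 4062 * 16.7 = 67835.4 MJ
Useful energy = total * eta = 67835.4 * 0.27 = 18315.56 MJ
Convert to kWh: 18315.56 / 3.6
Useful energy = 5087.66 kWh

5087.66


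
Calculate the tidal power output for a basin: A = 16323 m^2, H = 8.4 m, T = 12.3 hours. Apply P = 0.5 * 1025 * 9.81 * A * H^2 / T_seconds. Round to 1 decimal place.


Convert period to seconds: T = 12.3 * 3600 = 44280.0 s
H^2 = 8.4^2 = 70.56
P = 0.5 * rho * g * A * H^2 / T
P = 0.5 * 1025 * 9.81 * 16323 * 70.56 / 44280.0
P = 130771.7 W

130771.7


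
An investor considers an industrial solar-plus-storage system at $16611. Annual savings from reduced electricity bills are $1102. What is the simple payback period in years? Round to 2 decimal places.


Simple payback period = initial cost / annual savings
Payback = 16611 / 1102
Payback = 15.07 years

15.07


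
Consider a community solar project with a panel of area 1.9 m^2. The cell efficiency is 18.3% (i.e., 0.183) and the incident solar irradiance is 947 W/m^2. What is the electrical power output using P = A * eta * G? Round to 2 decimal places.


Use the solar power formula P = A * eta * G.
Given: A = 1.9 m^2, eta = 0.183, G = 947 W/m^2
P = 1.9 * 0.183 * 947
P = 329.27 W

329.27


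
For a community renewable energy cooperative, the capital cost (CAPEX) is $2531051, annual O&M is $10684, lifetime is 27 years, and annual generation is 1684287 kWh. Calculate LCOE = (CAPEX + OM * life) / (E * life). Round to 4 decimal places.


Total cost = CAPEX + OM * lifetime = 2531051 + 10684 * 27 = 2531051 + 288468 = 2819519
Total generation = annual * lifetime = 1684287 * 27 = 45475749 kWh
LCOE = 2819519 / 45475749
LCOE = 0.0620 $/kWh

0.0620


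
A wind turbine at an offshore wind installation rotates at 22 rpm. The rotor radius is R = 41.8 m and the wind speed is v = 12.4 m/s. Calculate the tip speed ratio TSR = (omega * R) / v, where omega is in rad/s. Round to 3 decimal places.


Convert rotational speed to rad/s:
  omega = 22 * 2 * pi / 60 = 2.3038 rad/s
Compute tip speed:
  v_tip = omega * R = 2.3038 * 41.8 = 96.3 m/s
Tip speed ratio:
  TSR = v_tip / v_wind = 96.3 / 12.4 = 7.766

7.766


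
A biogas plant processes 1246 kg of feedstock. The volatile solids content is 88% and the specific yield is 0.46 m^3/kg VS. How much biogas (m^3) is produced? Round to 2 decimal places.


Compute volatile solids:
  VS = mass * VS_fraction = 1246 * 0.88 = 1096.48 kg
Calculate biogas volume:
  Biogas = VS * specific_yield = 1096.48 * 0.46
  Biogas = 504.38 m^3

504.38


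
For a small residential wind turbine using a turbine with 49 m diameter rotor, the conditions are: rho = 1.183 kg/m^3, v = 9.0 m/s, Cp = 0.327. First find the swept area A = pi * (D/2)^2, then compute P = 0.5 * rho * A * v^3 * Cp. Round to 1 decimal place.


Step 1 -- Compute swept area:
  A = pi * (D/2)^2 = pi * (49/2)^2 = 1885.74 m^2
Step 2 -- Apply wind power equation:
  P = 0.5 * rho * A * v^3 * Cp
  v^3 = 9.0^3 = 729.0
  P = 0.5 * 1.183 * 1885.74 * 729.0 * 0.327
  P = 265896.2 W

265896.2


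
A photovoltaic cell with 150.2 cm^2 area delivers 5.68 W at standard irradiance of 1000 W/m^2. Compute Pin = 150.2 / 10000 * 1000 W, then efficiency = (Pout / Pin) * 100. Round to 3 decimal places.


First compute the input power:
  Pin = area_cm2 / 10000 * G = 150.2 / 10000 * 1000 = 15.02 W
Then compute efficiency:
  Efficiency = (Pout / Pin) * 100 = (5.68 / 15.02) * 100
  Efficiency = 37.816%

37.816


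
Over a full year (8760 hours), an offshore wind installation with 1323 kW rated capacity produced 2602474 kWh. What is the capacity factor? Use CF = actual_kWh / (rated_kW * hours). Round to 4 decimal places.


Capacity factor = actual output / maximum possible output
Maximum possible = rated * hours = 1323 * 8760 = 11589480 kWh
CF = 2602474 / 11589480
CF = 0.2246

0.2246


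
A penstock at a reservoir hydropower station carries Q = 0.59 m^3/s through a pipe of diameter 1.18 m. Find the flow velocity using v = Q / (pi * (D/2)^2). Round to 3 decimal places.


Compute pipe cross-sectional area:
  A = pi * (D/2)^2 = pi * (1.18/2)^2 = 1.0936 m^2
Calculate velocity:
  v = Q / A = 0.59 / 1.0936
  v = 0.540 m/s

0.540


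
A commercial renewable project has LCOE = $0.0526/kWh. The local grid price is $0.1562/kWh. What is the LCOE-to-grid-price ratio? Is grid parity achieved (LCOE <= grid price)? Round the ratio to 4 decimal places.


Compare LCOE to grid price:
  LCOE = $0.0526/kWh, Grid price = $0.1562/kWh
  Ratio = LCOE / grid_price = 0.0526 / 0.1562 = 0.3367
  Grid parity achieved (ratio <= 1)? yes

0.3367


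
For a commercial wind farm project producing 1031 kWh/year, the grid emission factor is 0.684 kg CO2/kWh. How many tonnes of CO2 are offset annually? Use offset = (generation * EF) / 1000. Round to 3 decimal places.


CO2 offset in kg = generation * emission_factor
CO2 offset = 1031 * 0.684 = 705.2 kg
Convert to tonnes:
  CO2 offset = 705.2 / 1000 = 0.705 tonnes

0.705


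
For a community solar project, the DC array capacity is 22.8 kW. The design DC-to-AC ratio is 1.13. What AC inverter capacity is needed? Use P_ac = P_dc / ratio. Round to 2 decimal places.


The inverter AC capacity is determined by the DC/AC ratio.
Given: P_dc = 22.8 kW, DC/AC ratio = 1.13
P_ac = P_dc / ratio = 22.8 / 1.13
P_ac = 20.18 kW

20.18


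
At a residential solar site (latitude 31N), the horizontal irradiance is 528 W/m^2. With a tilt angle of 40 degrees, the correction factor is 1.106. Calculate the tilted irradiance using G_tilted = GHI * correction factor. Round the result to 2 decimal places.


Identify the given values:
  GHI = 528 W/m^2, tilt correction factor = 1.106
Apply the formula G_tilted = GHI * factor:
  G_tilted = 528 * 1.106
  G_tilted = 583.97 W/m^2

583.97


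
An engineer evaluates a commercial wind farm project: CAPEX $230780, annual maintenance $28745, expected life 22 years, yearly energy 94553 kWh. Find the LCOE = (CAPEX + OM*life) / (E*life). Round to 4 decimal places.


Total cost = CAPEX + OM * lifetime = 230780 + 28745 * 22 = 230780 + 632390 = 863170
Total generation = annual * lifetime = 94553 * 22 = 2080166 kWh
LCOE = 863170 / 2080166
LCOE = 0.4150 $/kWh

0.4150


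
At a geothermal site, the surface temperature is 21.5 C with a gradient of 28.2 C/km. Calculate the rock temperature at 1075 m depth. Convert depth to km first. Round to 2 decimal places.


Convert depth to km: 1075 / 1000 = 1.075 km
Temperature increase = gradient * depth_km = 28.2 * 1.075 = 30.32 C
Temperature at depth = T_surface + delta_T = 21.5 + 30.32
T = 51.82 C

51.82


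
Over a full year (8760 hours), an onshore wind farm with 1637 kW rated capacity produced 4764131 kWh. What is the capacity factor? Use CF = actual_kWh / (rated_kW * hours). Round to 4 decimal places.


Capacity factor = actual output / maximum possible output
Maximum possible = rated * hours = 1637 * 8760 = 14340120 kWh
CF = 4764131 / 14340120
CF = 0.3322

0.3322


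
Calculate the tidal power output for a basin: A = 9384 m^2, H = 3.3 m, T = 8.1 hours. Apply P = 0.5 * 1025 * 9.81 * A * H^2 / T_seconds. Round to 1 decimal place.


Convert period to seconds: T = 8.1 * 3600 = 29160.0 s
H^2 = 3.3^2 = 10.89
P = 0.5 * rho * g * A * H^2 / T
P = 0.5 * 1025 * 9.81 * 9384 * 10.89 / 29160.0
P = 17619.4 W

17619.4


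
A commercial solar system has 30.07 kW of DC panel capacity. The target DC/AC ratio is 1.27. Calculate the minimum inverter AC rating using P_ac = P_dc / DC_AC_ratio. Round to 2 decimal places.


The inverter AC capacity is determined by the DC/AC ratio.
Given: P_dc = 30.07 kW, DC/AC ratio = 1.27
P_ac = P_dc / ratio = 30.07 / 1.27
P_ac = 23.68 kW

23.68


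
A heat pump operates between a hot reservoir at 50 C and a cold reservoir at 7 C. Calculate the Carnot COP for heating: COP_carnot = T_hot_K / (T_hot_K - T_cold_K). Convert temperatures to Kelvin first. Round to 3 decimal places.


Convert to Kelvin:
  T_hot = 50 + 273.15 = 323.15 K
  T_cold = 7 + 273.15 = 280.15 K
Apply Carnot COP formula:
  COP = T_hot_K / (T_hot_K - T_cold_K) = 323.15 / 43.0
  COP = 7.515

7.515


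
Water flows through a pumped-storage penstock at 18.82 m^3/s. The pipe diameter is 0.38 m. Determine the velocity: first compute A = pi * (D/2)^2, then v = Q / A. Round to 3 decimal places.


Compute pipe cross-sectional area:
  A = pi * (D/2)^2 = pi * (0.38/2)^2 = 0.1134 m^2
Calculate velocity:
  v = Q / A = 18.82 / 0.1134
  v = 165.944 m/s

165.944


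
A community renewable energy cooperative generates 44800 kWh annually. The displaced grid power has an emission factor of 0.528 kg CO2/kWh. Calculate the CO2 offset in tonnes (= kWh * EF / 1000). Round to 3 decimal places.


CO2 offset in kg = generation * emission_factor
CO2 offset = 44800 * 0.528 = 23654.4 kg
Convert to tonnes:
  CO2 offset = 23654.4 / 1000 = 23.654 tonnes

23.654


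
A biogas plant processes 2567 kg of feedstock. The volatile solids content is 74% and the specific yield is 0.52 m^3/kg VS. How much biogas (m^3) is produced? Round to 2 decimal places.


Compute volatile solids:
  VS = mass * VS_fraction = 2567 * 0.74 = 1899.58 kg
Calculate biogas volume:
  Biogas = VS * specific_yield = 1899.58 * 0.52
  Biogas = 987.78 m^3

987.78


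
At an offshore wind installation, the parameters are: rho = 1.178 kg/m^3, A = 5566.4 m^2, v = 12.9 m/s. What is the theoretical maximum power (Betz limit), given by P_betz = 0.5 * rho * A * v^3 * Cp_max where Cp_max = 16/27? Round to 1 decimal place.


The Betz coefficient Cp_max = 16/27 = 0.5926
v^3 = 12.9^3 = 2146.689
P_betz = 0.5 * rho * A * v^3 * Cp_max
P_betz = 0.5 * 1.178 * 5566.4 * 2146.689 * 0.5926
P_betz = 4170758.6 W

4170758.6


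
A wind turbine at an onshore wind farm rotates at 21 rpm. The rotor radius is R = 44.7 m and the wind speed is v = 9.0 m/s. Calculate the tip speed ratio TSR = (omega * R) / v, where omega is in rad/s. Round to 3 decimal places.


Convert rotational speed to rad/s:
  omega = 21 * 2 * pi / 60 = 2.1991 rad/s
Compute tip speed:
  v_tip = omega * R = 2.1991 * 44.7 = 98.3 m/s
Tip speed ratio:
  TSR = v_tip / v_wind = 98.3 / 9.0 = 10.922

10.922


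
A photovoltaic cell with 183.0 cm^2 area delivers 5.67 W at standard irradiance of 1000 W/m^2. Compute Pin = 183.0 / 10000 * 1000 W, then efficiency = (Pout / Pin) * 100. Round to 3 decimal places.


First compute the input power:
  Pin = area_cm2 / 10000 * G = 183.0 / 10000 * 1000 = 18.3 W
Then compute efficiency:
  Efficiency = (Pout / Pin) * 100 = (5.67 / 18.3) * 100
  Efficiency = 30.984%

30.984


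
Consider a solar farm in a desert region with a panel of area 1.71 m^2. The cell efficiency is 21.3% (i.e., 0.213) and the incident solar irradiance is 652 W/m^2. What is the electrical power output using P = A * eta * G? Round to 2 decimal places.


Use the solar power formula P = A * eta * G.
Given: A = 1.71 m^2, eta = 0.213, G = 652 W/m^2
P = 1.71 * 0.213 * 652
P = 237.48 W

237.48


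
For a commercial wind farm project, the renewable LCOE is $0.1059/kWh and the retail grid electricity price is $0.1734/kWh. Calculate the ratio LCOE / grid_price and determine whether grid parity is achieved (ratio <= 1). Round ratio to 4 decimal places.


Compare LCOE to grid price:
  LCOE = $0.1059/kWh, Grid price = $0.1734/kWh
  Ratio = LCOE / grid_price = 0.1059 / 0.1734 = 0.6107
  Grid parity achieved (ratio <= 1)? yes

0.6107


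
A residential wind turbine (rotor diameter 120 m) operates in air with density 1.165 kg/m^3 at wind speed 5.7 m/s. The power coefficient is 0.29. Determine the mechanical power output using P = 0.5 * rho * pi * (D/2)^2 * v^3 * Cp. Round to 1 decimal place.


Step 1 -- Compute swept area:
  A = pi * (D/2)^2 = pi * (120/2)^2 = 11309.73 m^2
Step 2 -- Apply wind power equation:
  P = 0.5 * rho * A * v^3 * Cp
  v^3 = 5.7^3 = 185.193
  P = 0.5 * 1.165 * 11309.73 * 185.193 * 0.29
  P = 353810.6 W

353810.6


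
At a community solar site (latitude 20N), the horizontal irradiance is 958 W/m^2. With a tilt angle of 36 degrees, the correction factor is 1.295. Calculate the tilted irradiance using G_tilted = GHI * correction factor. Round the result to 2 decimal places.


Identify the given values:
  GHI = 958 W/m^2, tilt correction factor = 1.295
Apply the formula G_tilted = GHI * factor:
  G_tilted = 958 * 1.295
  G_tilted = 1240.61 W/m^2

1240.61


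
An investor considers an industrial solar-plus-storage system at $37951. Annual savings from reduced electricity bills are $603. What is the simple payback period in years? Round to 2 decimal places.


Simple payback period = initial cost / annual savings
Payback = 37951 / 603
Payback = 62.94 years

62.94


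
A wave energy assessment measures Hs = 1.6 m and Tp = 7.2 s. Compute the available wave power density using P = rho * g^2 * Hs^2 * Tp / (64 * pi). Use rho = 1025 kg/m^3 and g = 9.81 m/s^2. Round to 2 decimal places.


Apply wave power formula:
  g^2 = 9.81^2 = 96.2361
  Hs^2 = 1.6^2 = 2.56
  Numerator = rho * g^2 * Hs^2 * Tp = 1025 * 96.2361 * 2.56 * 7.2 = 1818169.39
  Denominator = 64 * pi = 201.0619
  P = 1818169.39 / 201.0619 = 9042.83 W/m

9042.83


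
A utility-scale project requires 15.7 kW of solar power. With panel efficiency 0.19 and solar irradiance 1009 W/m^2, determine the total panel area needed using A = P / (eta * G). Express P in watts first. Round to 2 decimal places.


Convert target power to watts: P = 15.7 * 1000 = 15700.0 W
Compute denominator: eta * G = 0.19 * 1009 = 191.71
Required area A = P / (eta * G) = 15700.0 / 191.71
A = 81.89 m^2

81.89


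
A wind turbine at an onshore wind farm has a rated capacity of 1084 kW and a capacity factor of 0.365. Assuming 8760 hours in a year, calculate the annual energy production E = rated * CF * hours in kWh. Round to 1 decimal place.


Annual energy = rated_kW * capacity_factor * hours_per_year
Given: P_rated = 1084 kW, CF = 0.365, hours = 8760
E = 1084 * 0.365 * 8760
E = 3465981.6 kWh

3465981.6


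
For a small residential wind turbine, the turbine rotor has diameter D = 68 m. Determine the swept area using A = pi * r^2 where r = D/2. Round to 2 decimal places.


Compute the rotor radius:
  r = D / 2 = 68 / 2 = 34.0 m
Calculate swept area:
  A = pi * r^2 = pi * 34.0^2
  A = 3631.68 m^2

3631.68


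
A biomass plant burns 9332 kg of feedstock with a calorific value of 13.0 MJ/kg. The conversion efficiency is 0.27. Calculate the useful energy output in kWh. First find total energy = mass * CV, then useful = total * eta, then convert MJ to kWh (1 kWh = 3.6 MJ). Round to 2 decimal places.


Total energy = mass * CV = 9332 * 13.0 = 121316.0 MJ
Useful energy = total * eta = 121316.0 * 0.27 = 32755.32 MJ
Convert to kWh: 32755.32 / 3.6
Useful energy = 9098.70 kWh

9098.70


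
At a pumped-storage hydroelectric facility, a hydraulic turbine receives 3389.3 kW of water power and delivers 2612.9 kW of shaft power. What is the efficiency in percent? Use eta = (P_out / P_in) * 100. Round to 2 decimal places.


Turbine efficiency = (output power / input power) * 100
eta = (2612.9 / 3389.3) * 100
eta = 77.09%

77.09


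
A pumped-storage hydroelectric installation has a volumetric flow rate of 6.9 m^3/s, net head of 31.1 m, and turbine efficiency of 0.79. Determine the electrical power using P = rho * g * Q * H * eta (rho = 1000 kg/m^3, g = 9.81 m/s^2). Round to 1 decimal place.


Apply the hydropower formula P = rho * g * Q * H * eta
rho * g = 1000 * 9.81 = 9810.0
P = 9810.0 * 6.9 * 31.1 * 0.79
P = 1663051.0 W

1663051.0


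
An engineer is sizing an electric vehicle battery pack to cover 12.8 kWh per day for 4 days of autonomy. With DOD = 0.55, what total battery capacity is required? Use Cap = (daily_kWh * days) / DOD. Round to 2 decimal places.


Total energy needed = daily * days = 12.8 * 4 = 51.2 kWh
Account for depth of discharge:
  Cap = total_energy / DOD = 51.2 / 0.55
  Cap = 93.09 kWh

93.09


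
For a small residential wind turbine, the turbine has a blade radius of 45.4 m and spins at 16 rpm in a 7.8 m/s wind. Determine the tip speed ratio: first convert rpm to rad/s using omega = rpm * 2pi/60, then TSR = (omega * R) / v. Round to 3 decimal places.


Convert rotational speed to rad/s:
  omega = 16 * 2 * pi / 60 = 1.6755 rad/s
Compute tip speed:
  v_tip = omega * R = 1.6755 * 45.4 = 76.068 m/s
Tip speed ratio:
  TSR = v_tip / v_wind = 76.068 / 7.8 = 9.752

9.752


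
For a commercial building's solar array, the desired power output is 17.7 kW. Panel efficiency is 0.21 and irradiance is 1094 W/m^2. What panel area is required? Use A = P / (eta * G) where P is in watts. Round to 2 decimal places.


Convert target power to watts: P = 17.7 * 1000 = 17700.0 W
Compute denominator: eta * G = 0.21 * 1094 = 229.74
Required area A = P / (eta * G) = 17700.0 / 229.74
A = 77.04 m^2

77.04


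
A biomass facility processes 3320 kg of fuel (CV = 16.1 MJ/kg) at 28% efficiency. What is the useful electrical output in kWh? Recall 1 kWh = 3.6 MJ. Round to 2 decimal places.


Total energy = mass * CV = 3320 * 16.1 = 53452.0 MJ
Useful energy = total * eta = 53452.0 * 0.28 = 14966.56 MJ
Convert to kWh: 14966.56 / 3.6
Useful energy = 4157.38 kWh

4157.38


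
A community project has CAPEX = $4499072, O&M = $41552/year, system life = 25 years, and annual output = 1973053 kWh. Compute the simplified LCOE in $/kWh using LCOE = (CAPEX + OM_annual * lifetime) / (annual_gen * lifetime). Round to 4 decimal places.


Total cost = CAPEX + OM * lifetime = 4499072 + 41552 * 25 = 4499072 + 1038800 = 5537872
Total generation = annual * lifetime = 1973053 * 25 = 49326325 kWh
LCOE = 5537872 / 49326325
LCOE = 0.1123 $/kWh

0.1123


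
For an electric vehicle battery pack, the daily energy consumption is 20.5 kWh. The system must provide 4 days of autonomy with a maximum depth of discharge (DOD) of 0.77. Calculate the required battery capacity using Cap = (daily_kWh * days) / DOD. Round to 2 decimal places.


Total energy needed = daily * days = 20.5 * 4 = 82.0 kWh
Account for depth of discharge:
  Cap = total_energy / DOD = 82.0 / 0.77
  Cap = 106.49 kWh

106.49


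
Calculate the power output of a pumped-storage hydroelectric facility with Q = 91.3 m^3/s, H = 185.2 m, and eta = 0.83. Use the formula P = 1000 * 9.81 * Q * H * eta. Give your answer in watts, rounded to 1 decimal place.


Apply the hydropower formula P = rho * g * Q * H * eta
rho * g = 1000 * 9.81 = 9810.0
P = 9810.0 * 91.3 * 185.2 * 0.83
P = 137676196.5 W

137676196.5


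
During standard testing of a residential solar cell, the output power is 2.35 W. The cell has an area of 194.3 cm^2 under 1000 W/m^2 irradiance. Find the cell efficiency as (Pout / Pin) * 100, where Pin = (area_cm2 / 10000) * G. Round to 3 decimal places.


First compute the input power:
  Pin = area_cm2 / 10000 * G = 194.3 / 10000 * 1000 = 19.43 W
Then compute efficiency:
  Efficiency = (Pout / Pin) * 100 = (2.35 / 19.43) * 100
  Efficiency = 12.095%

12.095


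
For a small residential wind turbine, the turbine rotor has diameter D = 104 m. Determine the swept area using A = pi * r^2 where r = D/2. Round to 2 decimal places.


Compute the rotor radius:
  r = D / 2 = 104 / 2 = 52.0 m
Calculate swept area:
  A = pi * r^2 = pi * 52.0^2
  A = 8494.87 m^2

8494.87


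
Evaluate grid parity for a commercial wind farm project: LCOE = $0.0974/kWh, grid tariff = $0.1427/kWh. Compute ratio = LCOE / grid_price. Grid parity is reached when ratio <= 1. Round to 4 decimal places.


Compare LCOE to grid price:
  LCOE = $0.0974/kWh, Grid price = $0.1427/kWh
  Ratio = LCOE / grid_price = 0.0974 / 0.1427 = 0.6826
  Grid parity achieved (ratio <= 1)? yes

0.6826


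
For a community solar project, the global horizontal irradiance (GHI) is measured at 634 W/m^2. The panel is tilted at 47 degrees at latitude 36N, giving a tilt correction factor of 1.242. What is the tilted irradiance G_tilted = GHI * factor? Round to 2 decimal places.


Identify the given values:
  GHI = 634 W/m^2, tilt correction factor = 1.242
Apply the formula G_tilted = GHI * factor:
  G_tilted = 634 * 1.242
  G_tilted = 787.43 W/m^2

787.43


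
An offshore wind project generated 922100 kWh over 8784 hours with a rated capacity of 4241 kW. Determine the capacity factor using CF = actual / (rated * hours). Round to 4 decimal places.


Capacity factor = actual output / maximum possible output
Maximum possible = rated * hours = 4241 * 8784 = 37252944 kWh
CF = 922100 / 37252944
CF = 0.0248

0.0248


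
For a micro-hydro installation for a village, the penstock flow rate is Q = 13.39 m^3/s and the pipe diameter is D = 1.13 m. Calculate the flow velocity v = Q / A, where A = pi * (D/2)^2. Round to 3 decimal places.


Compute pipe cross-sectional area:
  A = pi * (D/2)^2 = pi * (1.13/2)^2 = 1.0029 m^2
Calculate velocity:
  v = Q / A = 13.39 / 1.0029
  v = 13.352 m/s

13.352


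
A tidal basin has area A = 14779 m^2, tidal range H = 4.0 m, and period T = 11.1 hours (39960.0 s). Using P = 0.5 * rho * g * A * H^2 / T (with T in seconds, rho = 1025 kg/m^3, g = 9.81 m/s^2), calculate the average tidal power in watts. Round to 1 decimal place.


Convert period to seconds: T = 11.1 * 3600 = 39960.0 s
H^2 = 4.0^2 = 16.0
P = 0.5 * rho * g * A * H^2 / T
P = 0.5 * 1025 * 9.81 * 14779 * 16.0 / 39960.0
P = 29751.1 W

29751.1


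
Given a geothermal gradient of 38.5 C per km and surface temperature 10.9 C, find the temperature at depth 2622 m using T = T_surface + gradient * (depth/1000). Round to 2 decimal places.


Convert depth to km: 2622 / 1000 = 2.622 km
Temperature increase = gradient * depth_km = 38.5 * 2.622 = 100.95 C
Temperature at depth = T_surface + delta_T = 10.9 + 100.95
T = 111.85 C

111.85


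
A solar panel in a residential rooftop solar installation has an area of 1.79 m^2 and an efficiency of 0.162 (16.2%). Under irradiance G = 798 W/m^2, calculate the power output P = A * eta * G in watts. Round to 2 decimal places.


Use the solar power formula P = A * eta * G.
Given: A = 1.79 m^2, eta = 0.162, G = 798 W/m^2
P = 1.79 * 0.162 * 798
P = 231.40 W

231.40


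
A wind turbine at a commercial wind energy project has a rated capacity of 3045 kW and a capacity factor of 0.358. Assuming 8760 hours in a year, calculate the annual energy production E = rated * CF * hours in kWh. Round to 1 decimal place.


Annual energy = rated_kW * capacity_factor * hours_per_year
Given: P_rated = 3045 kW, CF = 0.358, hours = 8760
E = 3045 * 0.358 * 8760
E = 9549363.6 kWh

9549363.6


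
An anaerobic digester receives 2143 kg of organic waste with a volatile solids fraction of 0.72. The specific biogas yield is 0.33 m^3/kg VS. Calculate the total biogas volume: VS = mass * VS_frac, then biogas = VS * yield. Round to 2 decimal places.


Compute volatile solids:
  VS = mass * VS_fraction = 2143 * 0.72 = 1542.96 kg
Calculate biogas volume:
  Biogas = VS * specific_yield = 1542.96 * 0.33
  Biogas = 509.18 m^3

509.18


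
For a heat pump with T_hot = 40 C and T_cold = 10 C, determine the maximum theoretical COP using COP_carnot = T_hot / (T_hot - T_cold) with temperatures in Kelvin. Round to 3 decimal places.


Convert to Kelvin:
  T_hot = 40 + 273.15 = 313.15 K
  T_cold = 10 + 273.15 = 283.15 K
Apply Carnot COP formula:
  COP = T_hot_K / (T_hot_K - T_cold_K) = 313.15 / 30.0
  COP = 10.438

10.438


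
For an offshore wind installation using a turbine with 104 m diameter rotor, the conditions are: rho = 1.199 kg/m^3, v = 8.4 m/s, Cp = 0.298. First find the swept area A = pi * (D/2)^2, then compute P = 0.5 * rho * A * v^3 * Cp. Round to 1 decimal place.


Step 1 -- Compute swept area:
  A = pi * (D/2)^2 = pi * (104/2)^2 = 8494.87 m^2
Step 2 -- Apply wind power equation:
  P = 0.5 * rho * A * v^3 * Cp
  v^3 = 8.4^3 = 592.704
  P = 0.5 * 1.199 * 8494.87 * 592.704 * 0.298
  P = 899497.3 W

899497.3


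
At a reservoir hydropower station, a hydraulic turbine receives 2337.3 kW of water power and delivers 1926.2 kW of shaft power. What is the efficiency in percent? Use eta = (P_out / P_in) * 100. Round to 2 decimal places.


Turbine efficiency = (output power / input power) * 100
eta = (1926.2 / 2337.3) * 100
eta = 82.41%

82.41


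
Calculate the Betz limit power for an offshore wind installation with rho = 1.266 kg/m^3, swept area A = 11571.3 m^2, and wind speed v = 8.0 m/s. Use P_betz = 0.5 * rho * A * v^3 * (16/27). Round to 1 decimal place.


The Betz coefficient Cp_max = 16/27 = 0.5926
v^3 = 8.0^3 = 512.0
P_betz = 0.5 * rho * A * v^3 * Cp_max
P_betz = 0.5 * 1.266 * 11571.3 * 512.0 * 0.5926
P_betz = 2222347.9 W

2222347.9


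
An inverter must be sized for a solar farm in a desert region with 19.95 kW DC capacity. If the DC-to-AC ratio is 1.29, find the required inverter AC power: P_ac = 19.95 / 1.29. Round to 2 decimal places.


The inverter AC capacity is determined by the DC/AC ratio.
Given: P_dc = 19.95 kW, DC/AC ratio = 1.29
P_ac = P_dc / ratio = 19.95 / 1.29
P_ac = 15.47 kW

15.47


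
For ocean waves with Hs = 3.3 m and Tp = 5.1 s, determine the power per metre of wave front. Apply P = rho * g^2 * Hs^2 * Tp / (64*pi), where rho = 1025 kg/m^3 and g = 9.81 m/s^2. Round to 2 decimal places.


Apply wave power formula:
  g^2 = 9.81^2 = 96.2361
  Hs^2 = 3.3^2 = 10.89
  Numerator = rho * g^2 * Hs^2 * Tp = 1025 * 96.2361 * 10.89 * 5.1 = 5478478.18
  Denominator = 64 * pi = 201.0619
  P = 5478478.18 / 201.0619 = 27247.72 W/m

27247.72


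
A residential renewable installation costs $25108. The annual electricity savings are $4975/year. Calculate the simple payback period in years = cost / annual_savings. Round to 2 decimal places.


Simple payback period = initial cost / annual savings
Payback = 25108 / 4975
Payback = 5.05 years

5.05


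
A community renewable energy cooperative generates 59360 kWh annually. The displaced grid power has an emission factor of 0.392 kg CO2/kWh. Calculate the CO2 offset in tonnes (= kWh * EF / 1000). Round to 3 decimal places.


CO2 offset in kg = generation * emission_factor
CO2 offset = 59360 * 0.392 = 23269.12 kg
Convert to tonnes:
  CO2 offset = 23269.12 / 1000 = 23.269 tonnes

23.269


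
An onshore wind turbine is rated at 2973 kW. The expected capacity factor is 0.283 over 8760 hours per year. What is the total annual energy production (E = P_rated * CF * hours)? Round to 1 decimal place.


Annual energy = rated_kW * capacity_factor * hours_per_year
Given: P_rated = 2973 kW, CF = 0.283, hours = 8760
E = 2973 * 0.283 * 8760
E = 7370304.8 kWh

7370304.8


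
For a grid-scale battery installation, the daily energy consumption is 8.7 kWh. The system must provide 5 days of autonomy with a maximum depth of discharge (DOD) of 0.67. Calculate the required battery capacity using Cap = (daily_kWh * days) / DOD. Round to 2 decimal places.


Total energy needed = daily * days = 8.7 * 5 = 43.5 kWh
Account for depth of discharge:
  Cap = total_energy / DOD = 43.5 / 0.67
  Cap = 64.93 kWh

64.93


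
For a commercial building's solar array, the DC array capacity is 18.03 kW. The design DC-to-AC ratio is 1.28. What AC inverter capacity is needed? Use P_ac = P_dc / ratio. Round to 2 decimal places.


The inverter AC capacity is determined by the DC/AC ratio.
Given: P_dc = 18.03 kW, DC/AC ratio = 1.28
P_ac = P_dc / ratio = 18.03 / 1.28
P_ac = 14.09 kW

14.09


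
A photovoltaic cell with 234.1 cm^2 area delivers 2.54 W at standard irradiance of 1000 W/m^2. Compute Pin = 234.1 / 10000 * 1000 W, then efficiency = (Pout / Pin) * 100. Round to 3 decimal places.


First compute the input power:
  Pin = area_cm2 / 10000 * G = 234.1 / 10000 * 1000 = 23.41 W
Then compute efficiency:
  Efficiency = (Pout / Pin) * 100 = (2.54 / 23.41) * 100
  Efficiency = 10.850%

10.850


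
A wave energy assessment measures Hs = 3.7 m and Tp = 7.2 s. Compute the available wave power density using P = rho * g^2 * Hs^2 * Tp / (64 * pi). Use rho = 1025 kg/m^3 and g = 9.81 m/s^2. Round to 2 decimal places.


Apply wave power formula:
  g^2 = 9.81^2 = 96.2361
  Hs^2 = 3.7^2 = 13.69
  Numerator = rho * g^2 * Hs^2 * Tp = 1025 * 96.2361 * 13.69 * 7.2 = 9722944.9
  Denominator = 64 * pi = 201.0619
  P = 9722944.9 / 201.0619 = 48357.96 W/m

48357.96


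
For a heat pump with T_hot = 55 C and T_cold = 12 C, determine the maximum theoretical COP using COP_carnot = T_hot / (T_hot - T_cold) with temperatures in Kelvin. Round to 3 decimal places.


Convert to Kelvin:
  T_hot = 55 + 273.15 = 328.15 K
  T_cold = 12 + 273.15 = 285.15 K
Apply Carnot COP formula:
  COP = T_hot_K / (T_hot_K - T_cold_K) = 328.15 / 43.0
  COP = 7.631

7.631


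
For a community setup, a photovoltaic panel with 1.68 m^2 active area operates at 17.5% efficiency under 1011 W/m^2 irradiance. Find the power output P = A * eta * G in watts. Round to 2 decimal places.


Use the solar power formula P = A * eta * G.
Given: A = 1.68 m^2, eta = 0.175, G = 1011 W/m^2
P = 1.68 * 0.175 * 1011
P = 297.23 W

297.23


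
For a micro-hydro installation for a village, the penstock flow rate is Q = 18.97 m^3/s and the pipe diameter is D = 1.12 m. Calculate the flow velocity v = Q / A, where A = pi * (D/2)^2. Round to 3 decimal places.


Compute pipe cross-sectional area:
  A = pi * (D/2)^2 = pi * (1.12/2)^2 = 0.9852 m^2
Calculate velocity:
  v = Q / A = 18.97 / 0.9852
  v = 19.255 m/s

19.255


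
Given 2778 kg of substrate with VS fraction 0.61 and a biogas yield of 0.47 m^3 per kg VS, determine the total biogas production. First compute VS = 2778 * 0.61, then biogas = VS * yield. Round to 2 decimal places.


Compute volatile solids:
  VS = mass * VS_fraction = 2778 * 0.61 = 1694.58 kg
Calculate biogas volume:
  Biogas = VS * specific_yield = 1694.58 * 0.47
  Biogas = 796.45 m^3

796.45


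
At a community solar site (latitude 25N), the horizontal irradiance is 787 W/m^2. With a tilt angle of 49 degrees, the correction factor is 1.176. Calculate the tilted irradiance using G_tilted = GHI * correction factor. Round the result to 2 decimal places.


Identify the given values:
  GHI = 787 W/m^2, tilt correction factor = 1.176
Apply the formula G_tilted = GHI * factor:
  G_tilted = 787 * 1.176
  G_tilted = 925.51 W/m^2

925.51


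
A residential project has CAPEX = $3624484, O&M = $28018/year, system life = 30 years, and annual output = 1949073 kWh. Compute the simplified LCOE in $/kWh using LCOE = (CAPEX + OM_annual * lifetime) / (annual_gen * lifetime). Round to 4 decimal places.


Total cost = CAPEX + OM * lifetime = 3624484 + 28018 * 30 = 3624484 + 840540 = 4465024
Total generation = annual * lifetime = 1949073 * 30 = 58472190 kWh
LCOE = 4465024 / 58472190
LCOE = 0.0764 $/kWh

0.0764


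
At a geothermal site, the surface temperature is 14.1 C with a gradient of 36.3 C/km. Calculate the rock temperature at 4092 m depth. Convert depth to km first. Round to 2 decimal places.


Convert depth to km: 4092 / 1000 = 4.092 km
Temperature increase = gradient * depth_km = 36.3 * 4.092 = 148.54 C
Temperature at depth = T_surface + delta_T = 14.1 + 148.54
T = 162.64 C

162.64


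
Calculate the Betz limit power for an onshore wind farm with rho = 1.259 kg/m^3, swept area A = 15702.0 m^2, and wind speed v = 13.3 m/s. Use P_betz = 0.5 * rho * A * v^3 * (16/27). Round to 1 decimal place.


The Betz coefficient Cp_max = 16/27 = 0.5926
v^3 = 13.3^3 = 2352.637
P_betz = 0.5 * rho * A * v^3 * Cp_max
P_betz = 0.5 * 1.259 * 15702.0 * 2352.637 * 0.5926
P_betz = 13780400.8 W

13780400.8


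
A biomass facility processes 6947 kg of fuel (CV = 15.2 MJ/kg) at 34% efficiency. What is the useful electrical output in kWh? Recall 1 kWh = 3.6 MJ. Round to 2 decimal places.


Total energy = mass * CV = 6947 * 15.2 = 105594.4 MJ
Useful energy = total * eta = 105594.4 * 0.34 = 35902.1 MJ
Convert to kWh: 35902.1 / 3.6
Useful energy = 9972.80 kWh

9972.80


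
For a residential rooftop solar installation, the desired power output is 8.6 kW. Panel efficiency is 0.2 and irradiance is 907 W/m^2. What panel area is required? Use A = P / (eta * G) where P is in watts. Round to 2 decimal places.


Convert target power to watts: P = 8.6 * 1000 = 8600.0 W
Compute denominator: eta * G = 0.2 * 907 = 181.4
Required area A = P / (eta * G) = 8600.0 / 181.4
A = 47.41 m^2

47.41


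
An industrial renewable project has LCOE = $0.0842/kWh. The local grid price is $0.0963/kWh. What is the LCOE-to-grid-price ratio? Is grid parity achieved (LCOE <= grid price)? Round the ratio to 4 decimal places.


Compare LCOE to grid price:
  LCOE = $0.0842/kWh, Grid price = $0.0963/kWh
  Ratio = LCOE / grid_price = 0.0842 / 0.0963 = 0.8744
  Grid parity achieved (ratio <= 1)? yes

0.8744


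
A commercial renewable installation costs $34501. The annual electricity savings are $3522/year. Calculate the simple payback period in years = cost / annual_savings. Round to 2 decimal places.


Simple payback period = initial cost / annual savings
Payback = 34501 / 3522
Payback = 9.80 years

9.80


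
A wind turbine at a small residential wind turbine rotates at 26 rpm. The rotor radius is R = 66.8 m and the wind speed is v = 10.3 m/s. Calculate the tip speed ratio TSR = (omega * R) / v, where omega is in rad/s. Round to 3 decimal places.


Convert rotational speed to rad/s:
  omega = 26 * 2 * pi / 60 = 2.7227 rad/s
Compute tip speed:
  v_tip = omega * R = 2.7227 * 66.8 = 181.877 m/s
Tip speed ratio:
  TSR = v_tip / v_wind = 181.877 / 10.3 = 17.658

17.658
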